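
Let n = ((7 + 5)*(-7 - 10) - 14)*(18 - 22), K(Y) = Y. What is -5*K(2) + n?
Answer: 862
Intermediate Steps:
n = 872 (n = (12*(-17) - 14)*(-4) = (-204 - 14)*(-4) = -218*(-4) = 872)
-5*K(2) + n = -5*2 + 872 = -10 + 872 = 862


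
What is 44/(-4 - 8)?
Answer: -11/3 ≈ -3.6667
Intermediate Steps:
44/(-4 - 8) = 44/(-12) = 44*(-1/12) = -11/3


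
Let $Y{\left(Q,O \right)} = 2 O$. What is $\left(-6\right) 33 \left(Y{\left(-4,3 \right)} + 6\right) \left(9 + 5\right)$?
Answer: $-33264$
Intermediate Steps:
$\left(-6\right) 33 \left(Y{\left(-4,3 \right)} + 6\right) \left(9 + 5\right) = \left(-6\right) 33 \left(2 \cdot 3 + 6\right) \left(9 + 5\right) = - 198 \left(6 + 6\right) 14 = - 198 \cdot 12 \cdot 14 = \left(-198\right) 168 = -33264$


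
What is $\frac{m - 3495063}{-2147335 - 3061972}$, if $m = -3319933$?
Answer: $\frac{6814996}{5209307} \approx 1.3082$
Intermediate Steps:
$\frac{m - 3495063}{-2147335 - 3061972} = \frac{-3319933 - 3495063}{-2147335 - 3061972} = - \frac{6814996}{-5209307} = \left(-6814996\right) \left(- \frac{1}{5209307}\right) = \frac{6814996}{5209307}$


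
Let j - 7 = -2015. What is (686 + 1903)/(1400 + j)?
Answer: -2589/608 ≈ -4.2582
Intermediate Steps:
j = -2008 (j = 7 - 2015 = -2008)
(686 + 1903)/(1400 + j) = (686 + 1903)/(1400 - 2008) = 2589/(-608) = 2589*(-1/608) = -2589/608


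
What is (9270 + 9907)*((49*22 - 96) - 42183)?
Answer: -790111577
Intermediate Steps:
(9270 + 9907)*((49*22 - 96) - 42183) = 19177*((1078 - 96) - 42183) = 19177*(982 - 42183) = 19177*(-41201) = -790111577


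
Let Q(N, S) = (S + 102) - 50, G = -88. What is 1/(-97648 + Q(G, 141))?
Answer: -1/97455 ≈ -1.0261e-5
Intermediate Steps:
Q(N, S) = 52 + S (Q(N, S) = (102 + S) - 50 = 52 + S)
1/(-97648 + Q(G, 141)) = 1/(-97648 + (52 + 141)) = 1/(-97648 + 193) = 1/(-97455) = -1/97455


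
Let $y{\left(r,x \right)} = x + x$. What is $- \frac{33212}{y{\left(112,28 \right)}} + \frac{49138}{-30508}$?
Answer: $- \frac{31749482}{53389} \approx -594.68$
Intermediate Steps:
$y{\left(r,x \right)} = 2 x$
$- \frac{33212}{y{\left(112,28 \right)}} + \frac{49138}{-30508} = - \frac{33212}{2 \cdot 28} + \frac{49138}{-30508} = - \frac{33212}{56} + 49138 \left(- \frac{1}{30508}\right) = \left(-33212\right) \frac{1}{56} - \frac{24569}{15254} = - \frac{8303}{14} - \frac{24569}{15254} = - \frac{31749482}{53389}$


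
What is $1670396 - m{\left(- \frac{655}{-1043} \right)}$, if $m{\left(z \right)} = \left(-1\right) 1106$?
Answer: $1671502$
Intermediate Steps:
$m{\left(z \right)} = -1106$
$1670396 - m{\left(- \frac{655}{-1043} \right)} = 1670396 - -1106 = 1670396 + 1106 = 1671502$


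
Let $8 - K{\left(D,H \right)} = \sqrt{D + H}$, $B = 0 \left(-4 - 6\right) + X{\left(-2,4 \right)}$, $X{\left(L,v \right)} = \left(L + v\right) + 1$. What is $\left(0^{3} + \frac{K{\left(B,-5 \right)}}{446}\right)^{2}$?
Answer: $\frac{\left(8 - i \sqrt{2}\right)^{2}}{198916} \approx 0.00031169 - 0.00011375 i$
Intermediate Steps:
$X{\left(L,v \right)} = 1 + L + v$
$B = 3$ ($B = 0 \left(-4 - 6\right) + \left(1 - 2 + 4\right) = 0 \left(-4 - 6\right) + 3 = 0 \left(-10\right) + 3 = 0 + 3 = 3$)
$K{\left(D,H \right)} = 8 - \sqrt{D + H}$
$\left(0^{3} + \frac{K{\left(B,-5 \right)}}{446}\right)^{2} = \left(0^{3} + \frac{8 - \sqrt{3 - 5}}{446}\right)^{2} = \left(0 + \left(8 - \sqrt{-2}\right) \frac{1}{446}\right)^{2} = \left(0 + \left(8 - i \sqrt{2}\right) \frac{1}{446}\right)^{2} = \left(0 + \left(\frac{4}{223} - \frac{i \sqrt{2}}{446}\right)\right)^{2} = \left(\frac{4}{223} - \frac{i \sqrt{2}}{446}\right)^{2}$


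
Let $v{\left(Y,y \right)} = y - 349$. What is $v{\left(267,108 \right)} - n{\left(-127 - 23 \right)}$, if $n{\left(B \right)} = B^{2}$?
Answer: $-22741$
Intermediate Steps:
$v{\left(Y,y \right)} = -349 + y$ ($v{\left(Y,y \right)} = y - 349 = -349 + y$)
$v{\left(267,108 \right)} - n{\left(-127 - 23 \right)} = \left(-349 + 108\right) - \left(-127 - 23\right)^{2} = -241 - \left(-127 - 23\right)^{2} = -241 - \left(-150\right)^{2} = -241 - 22500 = -22741$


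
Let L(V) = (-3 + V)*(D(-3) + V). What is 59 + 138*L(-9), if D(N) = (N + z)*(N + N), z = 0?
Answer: -14845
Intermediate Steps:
D(N) = 2*N² (D(N) = (N + 0)*(N + N) = N*(2*N) = 2*N²)
L(V) = (-3 + V)*(18 + V) (L(V) = (-3 + V)*(2*(-3)² + V) = (-3 + V)*(2*9 + V) = (-3 + V)*(18 + V))
59 + 138*L(-9) = 59 + 138*(-54 + (-9)² + 15*(-9)) = 59 + 138*(-54 + 81 - 135) = 59 + 138*(-108) = 59 - 14904 = -14845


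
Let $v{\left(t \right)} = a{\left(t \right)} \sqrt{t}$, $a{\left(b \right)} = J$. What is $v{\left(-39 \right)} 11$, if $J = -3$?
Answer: $- 33 i \sqrt{39} \approx - 206.08 i$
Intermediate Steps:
$a{\left(b \right)} = -3$
$v{\left(t \right)} = - 3 \sqrt{t}$
$v{\left(-39 \right)} 11 = - 3 \sqrt{-39} \cdot 11 = - 3 i \sqrt{39} \cdot 11 = - 33 i \sqrt{39}$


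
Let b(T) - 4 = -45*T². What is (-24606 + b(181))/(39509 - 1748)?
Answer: -1498847/37761 ≈ -39.693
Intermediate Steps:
b(T) = 4 - 45*T²
(-24606 + b(181))/(39509 - 1748) = (-24606 + (4 - 45*181²))/(39509 - 1748) = (-24606 + (4 - 45*32761))/37761 = (-24606 + (4 - 1474245))*(1/37761) = (-24606 - 1474241)*(1/37761) = -1498847*1/37761 = -1498847/37761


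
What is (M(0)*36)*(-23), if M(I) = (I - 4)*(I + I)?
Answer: 0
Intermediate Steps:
M(I) = 2*I*(-4 + I) (M(I) = (-4 + I)*(2*I) = 2*I*(-4 + I))
(M(0)*36)*(-23) = ((2*0*(-4 + 0))*36)*(-23) = ((2*0*(-4))*36)*(-23) = (0*36)*(-23) = 0*(-23) = 0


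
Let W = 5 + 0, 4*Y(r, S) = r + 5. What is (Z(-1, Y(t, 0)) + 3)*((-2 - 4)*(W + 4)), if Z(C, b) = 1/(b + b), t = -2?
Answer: -198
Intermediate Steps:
Y(r, S) = 5/4 + r/4 (Y(r, S) = (r + 5)/4 = (5 + r)/4 = 5/4 + r/4)
Z(C, b) = 1/(2*b)
W = 5
(Z(-1, Y(t, 0)) + 3)*((-2 - 4)*(W + 4)) = (1/(2*(5/4 + (1/4)*(-2))) + 3)*((-2 - 4)*(5 + 4)) = (1/(2*(5/4 - 1/2)) + 3)*(-6*9) = (1/(2*(3/4)) + 3)*(-54) = ((1/2)*(4/3) + 3)*(-54) = (2/3 + 3)*(-54) = (11/3)*(-54) = -198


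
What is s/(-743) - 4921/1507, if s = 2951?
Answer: -8103460/1119701 ≈ -7.2372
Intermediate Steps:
s/(-743) - 4921/1507 = 2951/(-743) - 4921/1507 = 2951*(-1/743) - 4921*1/1507 = -2951/743 - 4921/1507 = -8103460/1119701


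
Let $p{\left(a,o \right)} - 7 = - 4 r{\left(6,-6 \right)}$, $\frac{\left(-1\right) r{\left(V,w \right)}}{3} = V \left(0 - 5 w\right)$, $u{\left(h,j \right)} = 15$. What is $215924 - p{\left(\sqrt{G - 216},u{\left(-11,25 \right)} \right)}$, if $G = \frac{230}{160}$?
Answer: $213757$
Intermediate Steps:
$G = \frac{23}{16}$ ($G = 230 \cdot \frac{1}{160} = \frac{23}{16} \approx 1.4375$)
$r{\left(V,w \right)} = 15 V w$ ($r{\left(V,w \right)} = - 3 V \left(0 - 5 w\right) = - 3 V \left(- 5 w\right) = - 3 \left(- 5 V w\right) = 15 V w$)
$p{\left(a,o \right)} = 2167$ ($p{\left(a,o \right)} = 7 - 4 \cdot 15 \cdot 6 \left(-6\right) = 7 - -2160 = 7 + 2160 = 2167$)
$215924 - p{\left(\sqrt{G - 216},u{\left(-11,25 \right)} \right)} = 215924 - 2167 = 213757$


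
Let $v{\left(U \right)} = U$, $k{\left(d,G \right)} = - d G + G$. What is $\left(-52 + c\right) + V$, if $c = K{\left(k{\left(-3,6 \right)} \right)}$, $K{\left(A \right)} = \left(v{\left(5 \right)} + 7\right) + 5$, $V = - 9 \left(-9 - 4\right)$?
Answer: $82$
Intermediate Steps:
$k{\left(d,G \right)} = G - G d$ ($k{\left(d,G \right)} = - G d + G = G - G d$)
$V = 117$ ($V = \left(-9\right) \left(-13\right) = 117$)
$K{\left(A \right)} = 17$ ($K{\left(A \right)} = \left(5 + 7\right) + 5 = 12 + 5 = 17$)
$c = 17$
$\left(-52 + c\right) + V = \left(-52 + 17\right) + 117 = -35 + 117 = 82$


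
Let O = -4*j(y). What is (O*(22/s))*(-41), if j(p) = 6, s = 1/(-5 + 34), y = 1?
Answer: 627792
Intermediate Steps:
s = 1/29 ≈ 0.034483
O = -24 (O = -4*6 = -24)
(O*(22/s))*(-41) = -528/1/29*(-41) = -528*29*(-41) = -24*638*(-41) = -15312*(-41) = 627792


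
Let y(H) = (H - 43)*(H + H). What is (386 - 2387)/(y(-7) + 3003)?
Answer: -87/161 ≈ -0.54037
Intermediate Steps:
y(H) = 2*H*(-43 + H) (y(H) = (-43 + H)*(2*H) = 2*H*(-43 + H))
(386 - 2387)/(y(-7) + 3003) = (386 - 2387)/(2*(-7)*(-43 - 7) + 3003) = -2001/(2*(-7)*(-50) + 3003) = -2001/(700 + 3003) = -2001/3703 = -2001*1/3703 = -87/161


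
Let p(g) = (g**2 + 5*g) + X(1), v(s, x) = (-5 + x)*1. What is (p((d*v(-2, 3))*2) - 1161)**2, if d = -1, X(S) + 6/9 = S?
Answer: 11383876/9 ≈ 1.2649e+6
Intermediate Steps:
X(S) = -2/3 + S
v(s, x) = -5 + x
p(g) = 1/3 + g**2 + 5*g (p(g) = (g**2 + 5*g) + (-2/3 + 1) = (g**2 + 5*g) + 1/3 = 1/3 + g**2 + 5*g)
(p((d*v(-2, 3))*2) - 1161)**2 = ((1/3 + (-(-5 + 3)*2)**2 + 5*(-(-5 + 3)*2)) - 1161)**2 = ((1/3 + (-1*(-2)*2)**2 + 5*(-1*(-2)*2)) - 1161)**2 = ((1/3 + (2*2)**2 + 5*(2*2)) - 1161)**2 = ((1/3 + 4**2 + 5*4) - 1161)**2 = ((1/3 + 16 + 20) - 1161)**2 = (109/3 - 1161)**2 = (-3374/3)**2 = 11383876/9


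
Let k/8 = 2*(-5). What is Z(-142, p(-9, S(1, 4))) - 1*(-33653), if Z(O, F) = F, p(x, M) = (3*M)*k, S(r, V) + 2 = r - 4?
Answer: 34853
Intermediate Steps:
k = -80 (k = 8*(2*(-5)) = 8*(-10) = -80)
S(r, V) = -6 + r (S(r, V) = -2 + (r - 4) = -2 + (-4 + r) = -6 + r)
p(x, M) = -240*M (p(x, M) = (3*M)*(-80) = -240*M)
Z(-142, p(-9, S(1, 4))) - 1*(-33653) = -240*(-6 + 1) - 1*(-33653) = -240*(-5) + 33653 = 1200 + 33653 = 34853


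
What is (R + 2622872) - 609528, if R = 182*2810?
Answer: 2524764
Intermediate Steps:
R = 511420
(R + 2622872) - 609528 = (511420 + 2622872) - 609528 = 3134292 - 609528 = 2524764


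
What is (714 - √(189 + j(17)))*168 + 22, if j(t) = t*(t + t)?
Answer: 119974 - 168*√767 ≈ 1.1532e+5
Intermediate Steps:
j(t) = 2*t² (j(t) = t*(2*t) = 2*t²)
(714 - √(189 + j(17)))*168 + 22 = (714 - √(189 + 2*17²))*168 + 22 = (714 - √(189 + 2*289))*168 + 22 = (714 - √(189 + 578))*168 + 22 = (714 - √767)*168 + 22 = (119952 - 168*√767) + 22 = 119974 - 168*√767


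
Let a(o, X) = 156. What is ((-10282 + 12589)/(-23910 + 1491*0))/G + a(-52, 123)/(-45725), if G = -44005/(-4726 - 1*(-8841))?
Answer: 3599259751/641466605650 ≈ 0.0056110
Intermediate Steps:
G = -8801/823 (G = -44005/(-4726 + 8841) = -44005/4115 = -44005*1/4115 = -8801/823 ≈ -10.694)
((-10282 + 12589)/(-23910 + 1491*0))/G + a(-52, 123)/(-45725) = ((-10282 + 12589)/(-23910 + 1491*0))/(-8801/823) + 156/(-45725) = (2307/(-23910 + 0))*(-823/8801) + 156*(-1/45725) = (2307/(-23910))*(-823/8801) - 156/45725 = (2307*(-1/23910))*(-823/8801) - 156/45725 = -769/7970*(-823/8801) - 156/45725 = 632887/70143970 - 156/45725 = 3599259751/641466605650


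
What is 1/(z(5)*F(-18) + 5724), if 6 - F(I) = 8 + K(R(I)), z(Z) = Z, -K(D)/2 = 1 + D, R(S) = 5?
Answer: 1/5774 ≈ 0.00017319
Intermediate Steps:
K(D) = -2 - 2*D (K(D) = -2*(1 + D) = -2 - 2*D)
F(I) = 10 (F(I) = 6 - (8 + (-2 - 2*5)) = 6 - (8 + (-2 - 10)) = 6 - (8 - 12) = 6 - 1*(-4) = 6 + 4 = 10)
1/(z(5)*F(-18) + 5724) = 1/(5*10 + 5724) = 1/(50 + 5724) = 1/5774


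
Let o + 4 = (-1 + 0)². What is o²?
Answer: 9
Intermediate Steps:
o = -3 (o = -4 + (-1 + 0)² = -4 + (-1)² = -4 + 1 = -3)
o² = (-3)² = 9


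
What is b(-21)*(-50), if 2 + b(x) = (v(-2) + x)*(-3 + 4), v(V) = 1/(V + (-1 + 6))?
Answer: 3400/3 ≈ 1133.3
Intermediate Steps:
v(V) = 1/(5 + V) (v(V) = 1/(V + 5) = 1/(5 + V))
b(x) = -5/3 + x (b(x) = -2 + (1/(5 - 2) + x)*(-3 + 4) = -2 + (1/3 + x)*1 = -2 + (1/3 + x) = -5/3 + x)
b(-21)*(-50) = (-5/3 - 21)*(-50) = -68/3*(-50) = 3400/3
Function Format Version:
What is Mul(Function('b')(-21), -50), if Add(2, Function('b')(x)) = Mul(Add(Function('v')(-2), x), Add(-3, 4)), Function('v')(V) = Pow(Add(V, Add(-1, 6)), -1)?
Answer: Rational(3400, 3) ≈ 1133.3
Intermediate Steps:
Function('v')(V) = Pow(Add(5, V), -1) (Function('v')(V) = Pow(Add(V, 5), -1) = Pow(Add(5, V), -1))
Function('b')(x) = Add(Rational(-5, 3), x) (Function('b')(x) = Add(-2, Mul(Add(Pow(Add(5, -2), -1), x), Add(-3, 4))) = Add(-2, Mul(Add(Pow(3, -1), x), 1)) = Add(-2, Mul(Add(Rational(1, 3), x), 1)) = Add(-2, Add(Rational(1, 3), x)) = Add(Rational(-5, 3), x))
Mul(Function('b')(-21), -50) = Mul(Add(Rational(-5, 3), -21), -50) = Mul(Rational(-68, 3), -50) = Rational(3400, 3)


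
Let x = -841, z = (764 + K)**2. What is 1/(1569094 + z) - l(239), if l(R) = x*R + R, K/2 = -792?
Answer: 450002335441/2241494 ≈ 2.0076e+5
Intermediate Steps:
K = -1584 (K = 2*(-792) = -1584)
z = 672400 (z = (764 - 1584)**2 = (-820)**2 = 672400)
l(R) = -840*R (l(R) = -841*R + R = -840*R)
1/(1569094 + z) - l(239) = 1/(1569094 + 672400) - (-840)*239 = 1/2241494 - 1*(-200760) = 1/2241494 + 200760 = 450002335441/2241494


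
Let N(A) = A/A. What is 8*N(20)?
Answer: 8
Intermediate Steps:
N(A) = 1
8*N(20) = 8*1 = 8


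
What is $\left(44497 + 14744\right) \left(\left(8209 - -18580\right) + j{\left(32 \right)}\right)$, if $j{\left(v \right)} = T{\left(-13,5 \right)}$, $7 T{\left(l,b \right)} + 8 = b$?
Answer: $1586981760$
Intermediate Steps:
$T{\left(l,b \right)} = - \frac{8}{7} + \frac{b}{7}$
$j{\left(v \right)} = - \frac{3}{7}$ ($j{\left(v \right)} = - \frac{8}{7} + \frac{1}{7} \cdot 5 = - \frac{8}{7} + \frac{5}{7} = - \frac{3}{7}$)
$\left(44497 + 14744\right) \left(\left(8209 - -18580\right) + j{\left(32 \right)}\right) = \left(44497 + 14744\right) \left(\left(8209 - -18580\right) - \frac{3}{7}\right) = 59241 \left(\left(8209 + 18580\right) - \frac{3}{7}\right) = 59241 \left(26789 - \frac{3}{7}\right) = 59241 \cdot \frac{187520}{7} = 1586981760$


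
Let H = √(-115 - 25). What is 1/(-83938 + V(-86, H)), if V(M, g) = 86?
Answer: -1/83852 ≈ -1.1926e-5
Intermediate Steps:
H = 2*I*√35 (H = √(-140) = 2*I*√35 ≈ 11.832*I)
1/(-83938 + V(-86, H)) = 1/(-83938 + 86) = 1/(-83852) = -1/83852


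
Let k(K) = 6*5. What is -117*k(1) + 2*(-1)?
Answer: -3512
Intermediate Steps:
k(K) = 30
-117*k(1) + 2*(-1) = -117*30 + 2*(-1) = -3510 - 2 = -3512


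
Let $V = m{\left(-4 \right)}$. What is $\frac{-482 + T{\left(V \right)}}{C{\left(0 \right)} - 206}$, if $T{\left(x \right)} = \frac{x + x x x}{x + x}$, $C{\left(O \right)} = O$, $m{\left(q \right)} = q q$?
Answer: $\frac{707}{412} \approx 1.716$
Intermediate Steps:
$m{\left(q \right)} = q^{2}$
$V = 16$ ($V = \left(-4\right)^{2} = 16$)
$T{\left(x \right)} = \frac{x + x^{3}}{2 x}$ ($T{\left(x \right)} = \frac{x + x^{2} x}{2 x} = \left(x + x^{3}\right) \frac{1}{2 x} = \frac{x + x^{3}}{2 x}$)
$\frac{-482 + T{\left(V \right)}}{C{\left(0 \right)} - 206} = \frac{-482 + \left(\frac{1}{2} + \frac{16^{2}}{2}\right)}{0 - 206} = \frac{-482 + \left(\frac{1}{2} + \frac{1}{2} \cdot 256\right)}{-206} = \left(-482 + \left(\frac{1}{2} + 128\right)\right) \left(- \frac{1}{206}\right) = \left(-482 + \frac{257}{2}\right) \left(- \frac{1}{206}\right) = \left(- \frac{707}{2}\right) \left(- \frac{1}{206}\right) = \frac{707}{412}$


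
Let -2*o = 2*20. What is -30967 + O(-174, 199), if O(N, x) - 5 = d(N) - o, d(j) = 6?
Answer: -30936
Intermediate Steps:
o = -20 ≈ -20.000
O(N, x) = 31 (O(N, x) = 5 + (6 - 1*(-20)) = 5 + (6 + 20) = 5 + 26 = 31)
-30967 + O(-174, 199) = -30967 + 31 = -30936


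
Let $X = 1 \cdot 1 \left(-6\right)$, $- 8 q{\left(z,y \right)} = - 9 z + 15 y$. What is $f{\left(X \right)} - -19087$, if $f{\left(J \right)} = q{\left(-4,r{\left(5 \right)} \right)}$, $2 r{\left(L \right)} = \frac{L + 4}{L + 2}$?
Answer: $\frac{2137105}{112} \approx 19081.0$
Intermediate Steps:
$r{\left(L \right)} = \frac{4 + L}{2 \left(2 + L\right)}$ ($r{\left(L \right)} = \frac{\left(L + 4\right) \frac{1}{L + 2}}{2} = \frac{\left(4 + L\right) \frac{1}{2 + L}}{2} = \frac{\frac{1}{2 + L} \left(4 + L\right)}{2} = \frac{4 + L}{2 \left(2 + L\right)}$)
$q{\left(z,y \right)} = - \frac{15 y}{8} + \frac{9 z}{8}$ ($q{\left(z,y \right)} = - \frac{- 9 z + 15 y}{8} = - \frac{15 y}{8} + \frac{9 z}{8}$)
$X = -6$ ($X = 1 \left(-6\right) = -6$)
$f{\left(J \right)} = - \frac{639}{112}$ ($f{\left(J \right)} = - \frac{15 \frac{4 + 5}{2 \left(2 + 5\right)}}{8} + \frac{9}{8} \left(-4\right) = - \frac{15 \cdot \frac{1}{2} \cdot \frac{1}{7} \cdot 9}{8} - \frac{9}{2} = \left(- \frac{15}{8}\right) \frac{9}{14} - \frac{9}{2} = - \frac{135}{112} - \frac{9}{2} = - \frac{639}{112}$)
$f{\left(X \right)} - -19087 = - \frac{639}{112} - -19087 = - \frac{639}{112} + 19087 = \frac{2137105}{112}$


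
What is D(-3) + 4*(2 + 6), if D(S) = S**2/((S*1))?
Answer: 29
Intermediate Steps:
D(S) = S (D(S) = S**2/S = S)
D(-3) + 4*(2 + 6) = -3 + 4*(2 + 6) = -3 + 4*8 = -3 + 32 = 29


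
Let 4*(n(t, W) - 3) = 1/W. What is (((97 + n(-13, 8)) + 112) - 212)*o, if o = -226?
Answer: -113/16 ≈ -7.0625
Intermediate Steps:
n(t, W) = 3 + 1/(4*W)
(((97 + n(-13, 8)) + 112) - 212)*o = (((97 + (3 + (¼)/8)) + 112) - 212)*(-226) = (((97 + (3 + (¼)*(⅛))) + 112) - 212)*(-226) = (((97 + (3 + 1/32)) + 112) - 212)*(-226) = (((97 + 97/32) + 112) - 212)*(-226) = ((3201/32 + 112) - 212)*(-226) = (6785/32 - 212)*(-226) = (1/32)*(-226) = -113/16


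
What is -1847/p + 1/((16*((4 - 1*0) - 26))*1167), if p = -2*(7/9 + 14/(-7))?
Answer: -28216787/37344 ≈ -755.59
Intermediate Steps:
p = 22/9 (p = -2*(7*(1/9) + 14*(-1/7)) = -2*(7/9 - 2) = -2*(-11/9) = 22/9 ≈ 2.4444)
-1847/p + 1/((16*((4 - 1*0) - 26))*1167) = -1847/22/9 + 1/((16*((4 - 1*0) - 26))*1167) = -1847*9/22 + (1/1167)/(16*((4 + 0) - 26)) = -16623/22 + (1/1167)/(16*(4 - 26)) = -16623/22 + (1/1167)/(16*(-22)) = -16623/22 + (1/1167)/(-352) = -16623/22 - 1/352*1/1167 = -16623/22 - 1/410784 = -28216787/37344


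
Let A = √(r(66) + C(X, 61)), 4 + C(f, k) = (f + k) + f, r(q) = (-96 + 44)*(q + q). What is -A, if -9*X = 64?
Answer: -I*√61391/3 ≈ -82.591*I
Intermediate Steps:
X = -64/9 (X = -⅑*64 = -64/9 ≈ -7.1111)
r(q) = -104*q
C(f, k) = -4 + k + 2*f (C(f, k) = -4 + ((f + k) + f) = -4 + (k + 2*f) = -4 + k + 2*f)
A = I*√61391/3 (A = √(-104*66 + (-4 + 61 + 2*(-64/9))) = √(-6864 + (-4 + 61 - 128/9)) = √(-6864 + 385/9) = √(-61391/9) = I*√61391/3 ≈ 82.591*I)
-A = -I*√61391/3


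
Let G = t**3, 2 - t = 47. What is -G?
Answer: 91125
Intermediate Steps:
t = -45 (t = 2 - 1*47 = 2 - 47 = -45)
G = -91125 (G = (-45)**3 = -91125)
-G = -1*(-91125) = 91125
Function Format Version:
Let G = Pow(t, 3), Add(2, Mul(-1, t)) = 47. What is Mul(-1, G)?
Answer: 91125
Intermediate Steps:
t = -45 (t = Add(2, Mul(-1, 47)) = Add(2, -47) = -45)
G = -91125 (G = Pow(-45, 3) = -91125)
Mul(-1, G) = Mul(-1, -91125) = 91125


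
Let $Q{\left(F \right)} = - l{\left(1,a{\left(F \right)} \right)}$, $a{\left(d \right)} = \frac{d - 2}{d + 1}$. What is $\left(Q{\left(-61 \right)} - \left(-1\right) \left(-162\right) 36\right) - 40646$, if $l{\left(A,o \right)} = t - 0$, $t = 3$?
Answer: $-46481$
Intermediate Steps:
$a{\left(d \right)} = \frac{-2 + d}{1 + d}$
$l{\left(A,o \right)} = 3$ ($l{\left(A,o \right)} = 3 - 0 = 3 + 0 = 3$)
$Q{\left(F \right)} = -3$ ($Q{\left(F \right)} = \left(-1\right) 3 = -3$)
$\left(Q{\left(-61 \right)} - \left(-1\right) \left(-162\right) 36\right) - 40646 = \left(-3 - \left(-1\right) \left(-162\right) 36\right) - 40646 = \left(-3 - 162 \cdot 36\right) - 40646 = \left(-3 - 5832\right) - 40646 = -5835 - 40646 = -46481$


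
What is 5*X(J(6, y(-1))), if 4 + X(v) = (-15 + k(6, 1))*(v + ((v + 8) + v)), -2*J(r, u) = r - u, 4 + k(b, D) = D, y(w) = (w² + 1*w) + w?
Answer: 205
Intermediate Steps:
y(w) = w² + 2*w (y(w) = (w² + w) + w = (w + w²) + w = w² + 2*w)
k(b, D) = -4 + D
J(r, u) = u/2 - r/2 (J(r, u) = -(r - u)/2 = u/2 - r/2)
X(v) = -148 - 54*v (X(v) = -4 + (-15 + (-4 + 1))*(v + ((v + 8) + v)) = -4 + (-15 - 3)*(v + ((8 + v) + v)) = -4 - 18*(v + (8 + 2*v)) = -4 - 18*(8 + 3*v) = -4 + (-144 - 54*v) = -148 - 54*v)
5*X(J(6, y(-1))) = 5*(-148 - 54*((-(2 - 1))/2 - ½*6)) = 5*(-148 - 54*((-1*1)/2 - 3)) = 5*(-148 - 54*((½)*(-1) - 3)) = 5*(-148 - 54*(-½ - 3)) = 5*(-148 - 54*(-7/2)) = 5*(-148 + 189) = 5*41 = 205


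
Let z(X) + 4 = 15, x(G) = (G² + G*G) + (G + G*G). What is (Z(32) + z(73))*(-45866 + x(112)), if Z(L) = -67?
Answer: 454832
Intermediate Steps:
x(G) = G + 3*G² (x(G) = (G² + G²) + (G + G²) = 2*G² + (G + G²) = G + 3*G²)
z(X) = 11 (z(X) = -4 + 15 = 11)
(Z(32) + z(73))*(-45866 + x(112)) = (-67 + 11)*(-45866 + 112*(1 + 3*112)) = -56*(-45866 + 112*(1 + 336)) = -56*(-45866 + 112*337) = -56*(-45866 + 37744) = -56*(-8122) = 454832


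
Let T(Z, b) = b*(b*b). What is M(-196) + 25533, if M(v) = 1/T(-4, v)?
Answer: 192251642687/7529536 ≈ 25533.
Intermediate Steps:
T(Z, b) = b³ (T(Z, b) = b*b² = b³)
M(v) = v⁻³ (M(v) = 1/(v³) = v⁻³)
M(-196) + 25533 = (-196)⁻³ + 25533 = -1/7529536 + 25533 = 192251642687/7529536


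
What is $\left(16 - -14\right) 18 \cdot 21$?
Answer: $11340$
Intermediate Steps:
$\left(16 - -14\right) 18 \cdot 21 = \left(16 + 14\right) 18 \cdot 21 = 30 \cdot 18 \cdot 21 = 540 \cdot 21 = 11340$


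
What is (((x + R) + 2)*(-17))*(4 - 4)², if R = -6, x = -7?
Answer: 0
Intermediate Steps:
(((x + R) + 2)*(-17))*(4 - 4)² = (((-7 - 6) + 2)*(-17))*(4 - 4)² = ((-13 + 2)*(-17))*0² = -11*(-17)*0 = 187*0 = 0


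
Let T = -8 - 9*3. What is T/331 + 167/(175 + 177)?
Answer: 42957/116512 ≈ 0.36869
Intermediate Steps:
T = -35 (T = -8 - 27 = -35)
T/331 + 167/(175 + 177) = -35/331 + 167/(175 + 177) = -35*1/331 + 167/352 = -35/331 + 167*(1/352) = -35/331 + 167/352 = 42957/116512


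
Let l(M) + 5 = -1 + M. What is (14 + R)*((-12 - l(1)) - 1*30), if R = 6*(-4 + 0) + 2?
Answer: 296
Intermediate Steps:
l(M) = -6 + M (l(M) = -5 + (-1 + M) = -6 + M)
R = -22 (R = 6*(-4) + 2 = -24 + 2 = -22)
(14 + R)*((-12 - l(1)) - 1*30) = (14 - 22)*((-12 - (-6 + 1)) - 1*30) = -8*((-12 - 1*(-5)) - 30) = -8*((-12 + 5) - 30) = -8*(-7 - 30) = -8*(-37) = 296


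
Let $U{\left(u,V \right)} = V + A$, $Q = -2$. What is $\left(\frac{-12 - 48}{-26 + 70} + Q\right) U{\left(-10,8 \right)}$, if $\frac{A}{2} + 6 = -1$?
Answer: $\frac{222}{11} \approx 20.182$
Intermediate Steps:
$A = -14$ ($A = -12 + 2 \left(-1\right) = -12 - 2 = -14$)
$U{\left(u,V \right)} = -14 + V$ ($U{\left(u,V \right)} = V - 14 = -14 + V$)
$\left(\frac{-12 - 48}{-26 + 70} + Q\right) U{\left(-10,8 \right)} = \left(\frac{-12 - 48}{-26 + 70} - 2\right) \left(-14 + 8\right) = \left(- \frac{60}{44} - 2\right) \left(-6\right) = \left(\left(-60\right) \frac{1}{44} - 2\right) \left(-6\right) = \left(- \frac{15}{11} - 2\right) \left(-6\right) = \left(- \frac{37}{11}\right) \left(-6\right) = \frac{222}{11}$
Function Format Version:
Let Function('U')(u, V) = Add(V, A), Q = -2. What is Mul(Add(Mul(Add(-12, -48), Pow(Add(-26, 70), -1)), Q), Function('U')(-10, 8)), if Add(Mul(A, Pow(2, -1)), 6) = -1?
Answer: Rational(222, 11) ≈ 20.182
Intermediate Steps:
A = -14 (A = Add(-12, Mul(2, -1)) = Add(-12, -2) = -14)
Function('U')(u, V) = Add(-14, V) (Function('U')(u, V) = Add(V, -14) = Add(-14, V))
Mul(Add(Mul(Add(-12, -48), Pow(Add(-26, 70), -1)), Q), Function('U')(-10, 8)) = Mul(Add(Mul(Add(-12, -48), Pow(Add(-26, 70), -1)), -2), Add(-14, 8)) = Mul(Add(Mul(-60, Pow(44, -1)), -2), -6) = Mul(Add(Mul(-60, Rational(1, 44)), -2), -6) = Mul(Add(Rational(-15, 11), -2), -6) = Mul(Rational(-37, 11), -6) = Rational(222, 11)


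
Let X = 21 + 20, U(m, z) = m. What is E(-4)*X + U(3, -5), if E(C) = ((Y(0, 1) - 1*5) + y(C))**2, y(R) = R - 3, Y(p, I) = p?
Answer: 5907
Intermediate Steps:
y(R) = -3 + R
E(C) = (-8 + C)**2 (E(C) = ((0 - 1*5) + (-3 + C))**2 = ((0 - 5) + (-3 + C))**2 = (-5 + (-3 + C))**2 = (-8 + C)**2)
X = 41
E(-4)*X + U(3, -5) = (-8 - 4)**2*41 + 3 = (-12)**2*41 + 3 = 144*41 + 3 = 5904 + 3 = 5907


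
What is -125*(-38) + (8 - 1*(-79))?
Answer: 4837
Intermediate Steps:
-125*(-38) + (8 - 1*(-79)) = 4750 + (8 + 79) = 4750 + 87 = 4837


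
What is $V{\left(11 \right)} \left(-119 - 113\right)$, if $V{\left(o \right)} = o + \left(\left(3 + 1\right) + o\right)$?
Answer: $-6032$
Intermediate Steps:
$V{\left(o \right)} = 4 + 2 o$ ($V{\left(o \right)} = o + \left(4 + o\right) = 4 + 2 o$)
$V{\left(11 \right)} \left(-119 - 113\right) = \left(4 + 2 \cdot 11\right) \left(-119 - 113\right) = \left(4 + 22\right) \left(-232\right) = 26 \left(-232\right) = -6032$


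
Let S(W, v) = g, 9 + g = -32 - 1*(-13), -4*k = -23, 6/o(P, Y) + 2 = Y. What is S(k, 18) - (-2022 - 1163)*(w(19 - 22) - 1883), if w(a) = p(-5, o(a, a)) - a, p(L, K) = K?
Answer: -5991650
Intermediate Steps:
o(P, Y) = 6/(-2 + Y)
k = 23/4 (k = -1/4*(-23) = 23/4 ≈ 5.7500)
w(a) = -a + 6/(-2 + a) (w(a) = 6/(-2 + a) - a = -a + 6/(-2 + a))
g = -28 (g = -9 + (-32 - 1*(-13)) = -9 + (-32 + 13) = -9 - 19 = -28)
S(W, v) = -28
S(k, 18) - (-2022 - 1163)*(w(19 - 22) - 1883) = -28 - (-2022 - 1163)*((6 - (19 - 22)*(-2 + (19 - 22)))/(-2 + (19 - 22)) - 1883) = -28 - (-3185)*((6 - 1*(-3)*(-2 - 3))/(-2 - 3) - 1883) = -28 - (-3185)*((6 - 1*(-3)*(-5))/(-5) - 1883) = -28 - (-3185)*(-(6 - 15)/5 - 1883) = -28 - (-3185)*(-1/5*(-9) - 1883) = -28 - (-3185)*(9/5 - 1883) = -28 - (-3185)*(-9406)/5 = -28 - 1*5991622 = -28 - 5991622 = -5991650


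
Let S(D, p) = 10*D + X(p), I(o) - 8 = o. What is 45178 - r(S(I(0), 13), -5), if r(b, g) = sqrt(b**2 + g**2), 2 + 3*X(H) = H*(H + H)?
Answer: 45178 - sqrt(36889) ≈ 44986.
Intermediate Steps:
X(H) = -2/3 + 2*H**2/3 (X(H) = -2/3 + (H*(H + H))/3 = -2/3 + (H*(2*H))/3 = -2/3 + (2*H**2)/3 = -2/3 + 2*H**2/3)
I(o) = 8 + o
S(D, p) = -2/3 + 10*D + 2*p**2/3 (S(D, p) = 10*D + (-2/3 + 2*p**2/3) = -2/3 + 10*D + 2*p**2/3)
45178 - r(S(I(0), 13), -5) = 45178 - sqrt((-2/3 + 10*(8 + 0) + (2/3)*13**2)**2 + (-5)**2) = 45178 - sqrt((-2/3 + 10*8 + (2/3)*169)**2 + 25) = 45178 - sqrt((-2/3 + 80 + 338/3)**2 + 25) = 45178 - sqrt(192**2 + 25) = 45178 - sqrt(36864 + 25) = 45178 - sqrt(36889)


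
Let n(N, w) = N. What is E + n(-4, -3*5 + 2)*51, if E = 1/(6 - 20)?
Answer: -2857/14 ≈ -204.07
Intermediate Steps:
E = -1/14 (E = 1/(-14) = -1/14 ≈ -0.071429)
E + n(-4, -3*5 + 2)*51 = -1/14 - 4*51 = -1/14 - 204 = -2857/14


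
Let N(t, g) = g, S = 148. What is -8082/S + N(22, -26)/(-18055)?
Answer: -72958331/1336070 ≈ -54.607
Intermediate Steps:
-8082/S + N(22, -26)/(-18055) = -8082/148 - 26/(-18055) = -8082*1/148 - 26*(-1/18055) = -4041/74 + 26/18055 = -72958331/1336070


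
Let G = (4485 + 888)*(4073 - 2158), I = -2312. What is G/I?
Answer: -10289295/2312 ≈ -4450.4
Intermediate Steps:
G = 10289295 (G = 5373*1915 = 10289295)
G/I = 10289295/(-2312) = 10289295*(-1/2312) = -10289295/2312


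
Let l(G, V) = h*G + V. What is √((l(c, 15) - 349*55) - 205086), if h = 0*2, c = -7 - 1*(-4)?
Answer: I*√224266 ≈ 473.57*I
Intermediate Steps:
c = -3 (c = -7 + 4 = -3)
h = 0
l(G, V) = V (l(G, V) = 0*G + V = 0 + V = V)
√((l(c, 15) - 349*55) - 205086) = √((15 - 349*55) - 205086) = √((15 - 19195) - 205086) = √(-19180 - 205086) = √(-224266) = I*√224266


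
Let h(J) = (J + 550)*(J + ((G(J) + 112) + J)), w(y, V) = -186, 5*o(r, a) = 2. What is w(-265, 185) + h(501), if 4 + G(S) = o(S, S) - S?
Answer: 3201467/5 ≈ 6.4029e+5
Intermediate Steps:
o(r, a) = ⅖ (o(r, a) = (⅕)*2 = ⅖)
G(S) = -18/5 - S (G(S) = -4 + (⅖ - S) = -18/5 - S)
h(J) = (550 + J)*(542/5 + J) (h(J) = (J + 550)*(J + (((-18/5 - J) + 112) + J)) = (550 + J)*(J + ((542/5 - J) + J)) = (550 + J)*(J + 542/5) = (550 + J)*(542/5 + J))
w(-265, 185) + h(501) = -186 + (59620 + 501² + (3292/5)*501) = -186 + (59620 + 251001 + 1649292/5) = -186 + 3202397/5 = 3201467/5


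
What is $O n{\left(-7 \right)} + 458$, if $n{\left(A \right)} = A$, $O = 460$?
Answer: $-2762$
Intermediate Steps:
$O n{\left(-7 \right)} + 458 = 460 \left(-7\right) + 458 = -3220 + 458 = -2762$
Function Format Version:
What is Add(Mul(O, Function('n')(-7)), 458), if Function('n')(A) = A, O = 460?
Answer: -2762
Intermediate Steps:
Add(Mul(O, Function('n')(-7)), 458) = Add(Mul(460, -7), 458) = Add(-3220, 458) = -2762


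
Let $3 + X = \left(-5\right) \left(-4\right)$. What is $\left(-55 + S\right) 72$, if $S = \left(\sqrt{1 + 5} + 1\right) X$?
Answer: $-2736 + 1224 \sqrt{6} \approx 262.18$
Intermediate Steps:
$X = 17$ ($X = -3 - -20 = -3 + 20 = 17$)
$S = 17 + 17 \sqrt{6}$ ($S = \left(\sqrt{1 + 5} + 1\right) 17 = \left(\sqrt{6} + 1\right) 17 = \left(1 + \sqrt{6}\right) 17 = 17 + 17 \sqrt{6} \approx 58.641$)
$\left(-55 + S\right) 72 = \left(-55 + \left(17 + 17 \sqrt{6}\right)\right) 72 = \left(-38 + 17 \sqrt{6}\right) 72 = -2736 + 1224 \sqrt{6}$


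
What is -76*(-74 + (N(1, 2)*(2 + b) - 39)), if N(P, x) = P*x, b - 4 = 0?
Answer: 7676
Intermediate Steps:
b = 4 (b = 4 + 0 = 4)
-76*(-74 + (N(1, 2)*(2 + b) - 39)) = -76*(-74 + ((1*2)*(2 + 4) - 39)) = -76*(-74 + (2*6 - 39)) = -76*(-74 + (12 - 39)) = -76*(-74 - 27) = -76*(-101) = 7676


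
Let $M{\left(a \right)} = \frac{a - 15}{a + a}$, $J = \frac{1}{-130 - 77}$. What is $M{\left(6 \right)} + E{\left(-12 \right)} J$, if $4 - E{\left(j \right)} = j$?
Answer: $- \frac{685}{828} \approx -0.82729$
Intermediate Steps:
$E{\left(j \right)} = 4 - j$
$J = - \frac{1}{207}$ ($J = \frac{1}{-207} = - \frac{1}{207} \approx -0.0048309$)
$M{\left(a \right)} = \frac{-15 + a}{2 a}$
$M{\left(6 \right)} + E{\left(-12 \right)} J = \frac{-15 + 6}{2 \cdot 6} + \left(4 - -12\right) \left(- \frac{1}{207}\right) = \frac{1}{2} \cdot \frac{1}{6} \left(-9\right) + \left(4 + 12\right) \left(- \frac{1}{207}\right) = - \frac{3}{4} + 16 \left(- \frac{1}{207}\right) = - \frac{3}{4} - \frac{16}{207} = - \frac{685}{828}$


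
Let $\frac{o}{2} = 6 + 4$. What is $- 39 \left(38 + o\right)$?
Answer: $-2262$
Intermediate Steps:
$o = 20$ ($o = 2 \left(6 + 4\right) = 2 \cdot 10 = 20$)
$- 39 \left(38 + o\right) = - 39 \left(38 + 20\right) = \left(-39\right) 58 = -2262$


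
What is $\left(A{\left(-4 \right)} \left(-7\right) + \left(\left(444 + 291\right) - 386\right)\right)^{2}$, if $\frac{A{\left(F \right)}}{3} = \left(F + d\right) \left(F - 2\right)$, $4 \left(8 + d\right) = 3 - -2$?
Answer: $\frac{4044121}{4} \approx 1.011 \cdot 10^{6}$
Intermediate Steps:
$d = - \frac{27}{4}$ ($d = -8 + \frac{3 - -2}{4} = -8 + \frac{3 + 2}{4} = -8 + \frac{1}{4} \cdot 5 = -8 + \frac{5}{4} = - \frac{27}{4} \approx -6.75$)
$A{\left(F \right)} = 3 \left(-2 + F\right) \left(- \frac{27}{4} + F\right)$ ($A{\left(F \right)} = 3 \left(F - \frac{27}{4}\right) \left(F - 2\right) = 3 \left(- \frac{27}{4} + F\right) \left(-2 + F\right) = 3 \left(-2 + F\right) \left(- \frac{27}{4} + F\right)$)
$\left(A{\left(-4 \right)} \left(-7\right) + \left(\left(444 + 291\right) - 386\right)\right)^{2} = \left(\left(\frac{81}{2} + 3 \left(-4\right)^{2} - -105\right) \left(-7\right) + \left(\left(444 + 291\right) - 386\right)\right)^{2} = \left(\left(\frac{81}{2} + 3 \cdot 16 + 105\right) \left(-7\right) + \left(735 - 386\right)\right)^{2} = \left(\left(\frac{81}{2} + 48 + 105\right) \left(-7\right) + 349\right)^{2} = \left(\frac{387}{2} \left(-7\right) + 349\right)^{2} = \left(- \frac{2709}{2} + 349\right)^{2} = \left(- \frac{2011}{2}\right)^{2} = \frac{4044121}{4}$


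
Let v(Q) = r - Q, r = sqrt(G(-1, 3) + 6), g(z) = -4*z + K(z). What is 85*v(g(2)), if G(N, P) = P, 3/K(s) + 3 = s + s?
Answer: 680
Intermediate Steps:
K(s) = 3/(-3 + 2*s) (K(s) = 3/(-3 + (s + s)) = 3/(-3 + 2*s))
g(z) = -4*z + 3/(-3 + 2*z)
r = 3 (r = sqrt(3 + 6) = sqrt(9) = 3)
v(Q) = 3 - Q
85*v(g(2)) = 85*(3 - (3 - 4*2*(-3 + 2*2))/(-3 + 2*2)) = 85*(3 - (3 - 4*2*(-3 + 4))/(-3 + 4)) = 85*(3 - (3 - 4*2*1)/1) = 85*(3 - (3 - 8)) = 85*(3 - (-5)) = 85*(3 - 1*(-5)) = 85*(3 + 5) = 85*8 = 680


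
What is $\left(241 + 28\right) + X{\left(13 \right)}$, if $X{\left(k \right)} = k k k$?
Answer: $2466$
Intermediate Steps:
$X{\left(k \right)} = k^{3}$ ($X{\left(k \right)} = k^{2} k = k^{3}$)
$\left(241 + 28\right) + X{\left(13 \right)} = \left(241 + 28\right) + 13^{3} = 269 + 2197 = 2466$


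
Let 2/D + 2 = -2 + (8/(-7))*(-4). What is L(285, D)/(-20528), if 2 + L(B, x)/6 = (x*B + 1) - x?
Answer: -2979/10264 ≈ -0.29024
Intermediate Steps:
D = 7/2 (D = 2/(-2 + (-2 + (8/(-7))*(-4))) = 2/(-2 + (-2 + (8*(-⅐))*(-4))) = 2/(-2 + (-2 - 8/7*(-4))) = 2/(-2 + (-2 + 32/7)) = 2/(-2 + 18/7) = 2/(4/7) = 2*(7/4) = 7/2 ≈ 3.5000)
L(B, x) = -6 - 6*x + 6*B*x (L(B, x) = -12 + 6*((x*B + 1) - x) = -12 + 6*((B*x + 1) - x) = -12 + 6*((1 + B*x) - x) = -12 + 6*(1 - x + B*x) = -12 + (6 - 6*x + 6*B*x) = -6 - 6*x + 6*B*x)
L(285, D)/(-20528) = (-6 - 6*7/2 + 6*285*(7/2))/(-20528) = (-6 - 21 + 5985)*(-1/20528) = 5958*(-1/20528) = -2979/10264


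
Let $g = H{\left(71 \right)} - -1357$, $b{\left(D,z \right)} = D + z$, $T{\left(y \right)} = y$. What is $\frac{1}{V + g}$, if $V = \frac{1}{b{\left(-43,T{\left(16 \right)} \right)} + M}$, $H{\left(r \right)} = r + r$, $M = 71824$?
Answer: $\frac{71797}{107623704} \approx 0.00066711$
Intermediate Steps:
$H{\left(r \right)} = 2 r$
$g = 1499$ ($g = 2 \cdot 71 - -1357 = 142 + 1357 = 1499$)
$V = \frac{1}{71797}$ ($V = \frac{1}{\left(-43 + 16\right) + 71824} = \frac{1}{-27 + 71824} = \frac{1}{71797} \approx 1.3928 \cdot 10^{-5}$)
$\frac{1}{V + g} = \frac{1}{\frac{1}{71797} + 1499} = \frac{1}{\frac{107623704}{71797}} = \frac{71797}{107623704}$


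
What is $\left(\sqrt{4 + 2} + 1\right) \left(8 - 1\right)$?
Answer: $7 + 7 \sqrt{6} \approx 24.146$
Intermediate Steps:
$\left(\sqrt{4 + 2} + 1\right) \left(8 - 1\right) = \left(\sqrt{6} + 1\right) \left(8 - 1\right) = \left(1 + \sqrt{6}\right) 7 = 7 + 7 \sqrt{6}$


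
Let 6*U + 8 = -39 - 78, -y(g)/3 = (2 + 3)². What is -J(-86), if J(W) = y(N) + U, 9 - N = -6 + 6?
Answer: 575/6 ≈ 95.833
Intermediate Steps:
N = 9 (N = 9 - (-6 + 6) = 9 - 1*0 = 9 + 0 = 9)
y(g) = -75 (y(g) = -3*(2 + 3)² = -3*5² = -3*25 = -75)
U = -125/6 (U = -4/3 + (-39 - 78)/6 = -4/3 + (⅙)*(-117) = -4/3 - 39/2 = -125/6 ≈ -20.833)
J(W) = -575/6 (J(W) = -75 - 125/6 = -575/6)
-J(-86) = -1*(-575/6) = 575/6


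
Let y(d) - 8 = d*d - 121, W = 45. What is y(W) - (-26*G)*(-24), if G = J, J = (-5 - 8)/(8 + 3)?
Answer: 29144/11 ≈ 2649.5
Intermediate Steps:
y(d) = -113 + d**2 (y(d) = 8 + (d*d - 121) = 8 + (d**2 - 121) = 8 + (-121 + d**2) = -113 + d**2)
J = -13/11 ≈ -1.1818
G = -13/11 ≈ -1.1818
y(W) - (-26*G)*(-24) = (-113 + 45**2) - (-26*(-13/11))*(-24) = (-113 + 2025) - 338*(-24)/11 = 1912 - 1*(-8112/11) = 1912 + 8112/11 = 29144/11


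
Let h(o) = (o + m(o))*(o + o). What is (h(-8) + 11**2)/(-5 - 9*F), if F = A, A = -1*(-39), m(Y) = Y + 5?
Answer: -297/356 ≈ -0.83427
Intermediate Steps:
m(Y) = 5 + Y
h(o) = 2*o*(5 + 2*o) (h(o) = (o + (5 + o))*(o + o) = (5 + 2*o)*(2*o) = 2*o*(5 + 2*o))
A = 39
F = 39
(h(-8) + 11**2)/(-5 - 9*F) = (2*(-8)*(5 + 2*(-8)) + 11**2)/(-5 - 9*39) = (2*(-8)*(5 - 16) + 121)/(-5 - 351) = (2*(-8)*(-11) + 121)/(-356) = (176 + 121)*(-1/356) = 297*(-1/356) = -297/356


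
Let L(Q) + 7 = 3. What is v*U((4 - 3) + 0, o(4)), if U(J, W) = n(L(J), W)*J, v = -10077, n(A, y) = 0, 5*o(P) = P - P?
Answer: 0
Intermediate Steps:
o(P) = 0 (o(P) = (P - P)/5 = (1/5)*0 = 0)
L(Q) = -4 (L(Q) = -7 + 3 = -4)
U(J, W) = 0 (U(J, W) = 0*J = 0)
v*U((4 - 3) + 0, o(4)) = -10077*0 = 0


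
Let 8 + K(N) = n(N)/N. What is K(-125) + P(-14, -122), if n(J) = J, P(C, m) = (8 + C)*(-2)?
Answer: 5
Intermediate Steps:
P(C, m) = -16 - 2*C
K(N) = -7 (K(N) = -8 + N/N = -8 + 1 = -7)
K(-125) + P(-14, -122) = -7 + (-16 - 2*(-14)) = -7 + (-16 + 28) = -7 + 12 = 5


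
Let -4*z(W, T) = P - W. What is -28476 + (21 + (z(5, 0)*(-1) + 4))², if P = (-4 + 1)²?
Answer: -27800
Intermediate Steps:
P = 9 (P = (-3)² = 9)
z(W, T) = -9/4 + W/4 (z(W, T) = -(9 - W)/4 = -9/4 + W/4)
-28476 + (21 + (z(5, 0)*(-1) + 4))² = -28476 + (21 + ((-9/4 + (¼)*5)*(-1) + 4))² = -28476 + (21 + ((-9/4 + 5/4)*(-1) + 4))² = -28476 + (21 + (-1*(-1) + 4))² = -28476 + (21 + (1 + 4))² = -28476 + (21 + 5)² = -28476 + 26² = -28476 + 676 = -27800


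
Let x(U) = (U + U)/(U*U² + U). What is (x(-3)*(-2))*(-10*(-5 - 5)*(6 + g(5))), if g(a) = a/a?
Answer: -280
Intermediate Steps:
g(a) = 1
x(U) = 2*U/(U + U³) (x(U) = (2*U)/(U³ + U) = (2*U)/(U + U³) = 2*U/(U + U³))
(x(-3)*(-2))*(-10*(-5 - 5)*(6 + g(5))) = ((2/(1 + (-3)²))*(-2))*(-10*(-5 - 5)*(6 + 1)) = ((2/(1 + 9))*(-2))*(-(-100)*7) = ((2/10)*(-2))*(-10*(-70)) = ((2*(⅒))*(-2))*700 = ((⅕)*(-2))*700 = -⅖*700 = -280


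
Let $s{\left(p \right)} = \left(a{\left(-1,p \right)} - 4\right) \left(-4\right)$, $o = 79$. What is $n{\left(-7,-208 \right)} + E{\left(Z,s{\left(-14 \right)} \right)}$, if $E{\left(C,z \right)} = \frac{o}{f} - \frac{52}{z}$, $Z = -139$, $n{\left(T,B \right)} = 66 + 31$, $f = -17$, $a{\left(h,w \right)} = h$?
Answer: $\frac{7629}{85} \approx 89.753$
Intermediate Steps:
$s{\left(p \right)} = 20$ ($s{\left(p \right)} = \left(-1 - 4\right) \left(-4\right) = \left(-5\right) \left(-4\right) = 20$)
$n{\left(T,B \right)} = 97$
$E{\left(C,z \right)} = - \frac{79}{17} - \frac{52}{z}$ ($E{\left(C,z \right)} = \frac{79}{-17} - \frac{52}{z} = 79 \left(- \frac{1}{17}\right) - \frac{52}{z} = - \frac{79}{17} - \frac{52}{z}$)
$n{\left(-7,-208 \right)} + E{\left(Z,s{\left(-14 \right)} \right)} = 97 - \left(\frac{79}{17} + \frac{52}{20}\right) = 97 - \frac{616}{85} = \frac{7629}{85}$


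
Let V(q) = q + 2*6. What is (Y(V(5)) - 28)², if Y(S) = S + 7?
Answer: 16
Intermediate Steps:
V(q) = 12 + q (V(q) = q + 12 = 12 + q)
Y(S) = 7 + S
(Y(V(5)) - 28)² = ((7 + (12 + 5)) - 28)² = ((7 + 17) - 28)² = (24 - 28)² = (-4)² = 16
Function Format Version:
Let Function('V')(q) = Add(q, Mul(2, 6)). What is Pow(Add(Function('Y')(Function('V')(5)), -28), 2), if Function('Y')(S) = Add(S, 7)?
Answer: 16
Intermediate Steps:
Function('V')(q) = Add(12, q) (Function('V')(q) = Add(q, 12) = Add(12, q))
Function('Y')(S) = Add(7, S)
Pow(Add(Function('Y')(Function('V')(5)), -28), 2) = Pow(Add(Add(7, Add(12, 5)), -28), 2) = Pow(Add(Add(7, 17), -28), 2) = Pow(Add(24, -28), 2) = Pow(-4, 2) = 16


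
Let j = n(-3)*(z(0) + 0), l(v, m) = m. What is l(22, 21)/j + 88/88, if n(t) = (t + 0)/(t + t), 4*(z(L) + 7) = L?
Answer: -5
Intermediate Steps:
z(L) = -7 + L/4
n(t) = 1/2 (n(t) = t/((2*t)) = t*(1/(2*t)) = 1/2)
j = -7/2 (j = ((-7 + (1/4)*0) + 0)/2 = ((-7 + 0) + 0)/2 = (-7 + 0)/2 = (1/2)*(-7) = -7/2 ≈ -3.5000)
l(22, 21)/j + 88/88 = 21/(-7/2) + 88/88 = 21*(-2/7) + 88*(1/88) = -6 + 1 = -5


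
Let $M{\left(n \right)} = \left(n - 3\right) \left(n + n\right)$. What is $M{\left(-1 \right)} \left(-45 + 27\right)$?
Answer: $-144$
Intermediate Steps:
$M{\left(n \right)} = 2 n \left(-3 + n\right)$ ($M{\left(n \right)} = \left(-3 + n\right) 2 n = 2 n \left(-3 + n\right)$)
$M{\left(-1 \right)} \left(-45 + 27\right) = 2 \left(-1\right) \left(-3 - 1\right) \left(-45 + 27\right) = 2 \left(-1\right) \left(-4\right) \left(-18\right) = 8 \left(-18\right) = -144$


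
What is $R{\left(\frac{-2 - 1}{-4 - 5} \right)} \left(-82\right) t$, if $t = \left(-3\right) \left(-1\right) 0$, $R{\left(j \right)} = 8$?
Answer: $0$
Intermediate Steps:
$t = 0$ ($t = 3 \cdot 0 = 0$)
$R{\left(\frac{-2 - 1}{-4 - 5} \right)} \left(-82\right) t = 8 \left(-82\right) 0 = \left(-656\right) 0 = 0$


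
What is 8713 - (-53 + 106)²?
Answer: 5904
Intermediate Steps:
8713 - (-53 + 106)² = 8713 - 1*53² = 8713 - 1*2809 = 8713 - 2809 = 5904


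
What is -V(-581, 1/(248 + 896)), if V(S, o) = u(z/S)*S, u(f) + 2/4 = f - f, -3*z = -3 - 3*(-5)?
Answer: -581/2 ≈ -290.50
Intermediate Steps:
z = -4 (z = -(-3 - 3*(-5))/3 = -(-3 + 15)/3 = -⅓*12 = -4)
u(f) = -½ (u(f) = -½ + (f - f) = -½ + 0 = -½)
V(S, o) = -S/2
-V(-581, 1/(248 + 896)) = -(-1)*(-581)/2 = -1*581/2 = -581/2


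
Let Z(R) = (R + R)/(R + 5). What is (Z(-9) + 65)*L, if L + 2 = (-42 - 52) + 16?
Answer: -5560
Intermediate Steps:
L = -80 (L = -2 + ((-42 - 52) + 16) = -2 + (-94 + 16) = -2 - 78 = -80)
Z(R) = 2*R/(5 + R) (Z(R) = (2*R)/(5 + R) = 2*R/(5 + R))
(Z(-9) + 65)*L = (2*(-9)/(5 - 9) + 65)*(-80) = (2*(-9)/(-4) + 65)*(-80) = (2*(-9)*(-¼) + 65)*(-80) = (9/2 + 65)*(-80) = (139/2)*(-80) = -5560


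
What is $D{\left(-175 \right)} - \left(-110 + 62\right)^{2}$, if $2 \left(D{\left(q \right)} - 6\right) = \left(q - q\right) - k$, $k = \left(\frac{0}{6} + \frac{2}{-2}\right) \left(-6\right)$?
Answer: $-2301$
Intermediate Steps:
$k = 6$ ($k = \left(0 \cdot \frac{1}{6} + 2 \left(- \frac{1}{2}\right)\right) \left(-6\right) = \left(0 - 1\right) \left(-6\right) = \left(-1\right) \left(-6\right) = 6$)
$D{\left(q \right)} = 3$ ($D{\left(q \right)} = 6 + \frac{\left(q - q\right) - 6}{2} = 6 + \frac{0 - 6}{2} = 6 + \frac{1}{2} \left(-6\right) = 6 - 3 = 3$)
$D{\left(-175 \right)} - \left(-110 + 62\right)^{2} = 3 - \left(-110 + 62\right)^{2} = 3 - \left(-48\right)^{2} = 3 - 2304 = -2301$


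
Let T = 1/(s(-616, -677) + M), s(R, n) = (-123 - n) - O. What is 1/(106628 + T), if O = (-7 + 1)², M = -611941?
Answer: 611423/65194811643 ≈ 9.3784e-6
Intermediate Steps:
O = 36 (O = (-6)² = 36)
s(R, n) = -159 - n (s(R, n) = (-123 - n) - 1*36 = (-123 - n) - 36 = -159 - n)
T = -1/611423 (T = 1/((-159 - 1*(-677)) - 611941) = 1/((-159 + 677) - 611941) = 1/(518 - 611941) = 1/(-611423) = -1/611423 ≈ -1.6355e-6)
1/(106628 + T) = 1/(106628 - 1/611423) = 1/(65194811643/611423) = 611423/65194811643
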